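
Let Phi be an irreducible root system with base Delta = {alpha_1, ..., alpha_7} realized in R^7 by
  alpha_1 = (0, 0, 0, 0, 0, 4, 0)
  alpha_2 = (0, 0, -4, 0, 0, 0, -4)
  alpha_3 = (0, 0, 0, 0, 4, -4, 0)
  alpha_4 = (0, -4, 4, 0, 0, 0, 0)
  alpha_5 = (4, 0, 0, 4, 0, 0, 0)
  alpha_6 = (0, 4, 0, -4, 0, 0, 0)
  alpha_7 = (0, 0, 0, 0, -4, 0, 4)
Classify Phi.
B_7

Compute the Cartan integers a_ij = 2(alpha_i, alpha_j)/(alpha_j, alpha_j); the resulting 7x7 Cartan matrix is
[[2, 0, -1, 0, 0, 0, 0], [0, 2, 0, -1, 0, 0, -1], [-2, 0, 2, 0, 0, 0, -1], [0, -1, 0, 2, 0, -1, 0], [0, 0, 0, 0, 2, -1, 0], [0, 0, 0, -1, -1, 2, 0], [0, -1, -1, 0, 0, 0, 2]].
The roots have two lengths (squared-length ratio 2:1); the short ones are alpha_{1}. The associated Dynkin diagram is a chain of 7 nodes with a double edge at one end; the terminal node there is the unique short simple root (B_7), so the type is B_7 (the algebra so(15)).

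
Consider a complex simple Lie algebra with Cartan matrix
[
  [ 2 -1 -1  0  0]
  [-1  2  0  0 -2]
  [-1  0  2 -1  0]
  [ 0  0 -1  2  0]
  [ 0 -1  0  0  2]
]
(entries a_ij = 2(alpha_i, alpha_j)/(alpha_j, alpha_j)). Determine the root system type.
The matrix has rank 5 with 2's on the diagonal. Reading the off-diagonal entries as Dynkin edges (a single edge where a_ij = a_ji = -1; a double or triple edge where a_ij * a_ji = 2 or 3), the diagram is a chain of 5 nodes with a double edge at one end; the terminal node there is the unique short simple root (B_5). One simple-root ordering that puts it in standard form is (alpha_4, alpha_3, alpha_1, alpha_2, alpha_5). So the algebra is type B_5, i.e. so(11).

B_5 (so(11))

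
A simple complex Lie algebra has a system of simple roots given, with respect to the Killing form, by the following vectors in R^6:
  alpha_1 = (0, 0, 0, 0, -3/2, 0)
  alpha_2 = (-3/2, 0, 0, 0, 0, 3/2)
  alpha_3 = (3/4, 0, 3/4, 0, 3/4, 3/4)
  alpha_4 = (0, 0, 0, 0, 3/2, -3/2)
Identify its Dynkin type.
type F_4

Compute the Cartan integers a_ij = 2(alpha_i, alpha_j)/(alpha_j, alpha_j); the resulting 4x4 Cartan matrix is
[[2, 0, -1, -1], [0, 2, 0, -1], [-1, 0, 2, 0], [-2, -1, 0, 2]].
The roots have two lengths (squared-length ratio 2:1); the short ones are alpha_{1,3}. The associated Dynkin diagram is a chain of 4 nodes with a double edge between the middle two (F_4), so the type is F_4.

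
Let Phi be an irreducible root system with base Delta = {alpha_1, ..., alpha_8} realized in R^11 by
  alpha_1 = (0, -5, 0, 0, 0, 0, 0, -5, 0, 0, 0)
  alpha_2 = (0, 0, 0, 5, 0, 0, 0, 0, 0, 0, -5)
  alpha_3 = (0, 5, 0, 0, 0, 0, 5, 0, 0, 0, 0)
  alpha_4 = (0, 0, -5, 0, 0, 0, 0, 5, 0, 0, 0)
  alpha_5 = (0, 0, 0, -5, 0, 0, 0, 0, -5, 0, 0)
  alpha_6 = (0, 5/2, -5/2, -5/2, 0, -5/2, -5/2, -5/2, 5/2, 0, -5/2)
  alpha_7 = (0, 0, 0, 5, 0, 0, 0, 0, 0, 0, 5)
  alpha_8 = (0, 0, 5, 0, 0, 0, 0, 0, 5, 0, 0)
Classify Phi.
E_8

Compute the Cartan integers a_ij = 2(alpha_i, alpha_j)/(alpha_j, alpha_j); the resulting 8x8 Cartan matrix is
[[2, 0, -1, -1, 0, 0, 0, 0], [0, 2, 0, 0, -1, 0, 0, 0], [-1, 0, 2, 0, 0, 0, 0, 0], [-1, 0, 0, 2, 0, 0, 0, -1], [0, -1, 0, 0, 2, 0, -1, -1], [0, 0, 0, 0, 0, 2, -1, 0], [0, 0, 0, 0, -1, -1, 2, 0], [0, 0, 0, -1, -1, 0, 0, 2]].
All simple roots have the same length, so the diagram is simply laced. The associated Dynkin diagram is a chain of 7 nodes with one extra node attached to the third node from one end (E_8), so the type is E_8.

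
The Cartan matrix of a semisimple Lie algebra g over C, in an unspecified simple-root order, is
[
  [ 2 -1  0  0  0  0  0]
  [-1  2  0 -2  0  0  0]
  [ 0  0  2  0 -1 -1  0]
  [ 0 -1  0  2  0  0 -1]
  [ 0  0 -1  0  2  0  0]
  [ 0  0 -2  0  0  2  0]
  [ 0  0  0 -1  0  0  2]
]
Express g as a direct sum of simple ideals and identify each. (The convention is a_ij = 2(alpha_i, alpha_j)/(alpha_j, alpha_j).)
The diagram associated to this matrix has two connected components: the simple roots {alpha_3, alpha_5, alpha_6} form a chain of 3 nodes with a double edge at one end; the terminal node there is the unique long simple root (C_3), and {alpha_1, alpha_2, alpha_4, alpha_7} form a chain of 4 nodes with a double edge between the middle two (F_4). A semisimple Lie algebra decomposes uniquely as the direct sum of simple ideals, one per connected component of its Dynkin diagram, so g ≅ C_3 ⊕ F_4 (dimension 21 + 52 = 73).

C3 ⊕ F4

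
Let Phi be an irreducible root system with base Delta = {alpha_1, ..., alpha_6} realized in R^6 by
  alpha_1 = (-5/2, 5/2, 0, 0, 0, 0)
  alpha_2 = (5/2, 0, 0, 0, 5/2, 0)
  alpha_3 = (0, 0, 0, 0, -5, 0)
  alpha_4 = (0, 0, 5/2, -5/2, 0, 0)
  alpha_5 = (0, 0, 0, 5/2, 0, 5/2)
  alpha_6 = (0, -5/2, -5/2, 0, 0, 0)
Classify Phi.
Compute the Cartan integers a_ij = 2(alpha_i, alpha_j)/(alpha_j, alpha_j); the resulting 6x6 Cartan matrix is
[[2, -1, 0, 0, 0, -1], [-1, 2, -1, 0, 0, 0], [0, -2, 2, 0, 0, 0], [0, 0, 0, 2, -1, -1], [0, 0, 0, -1, 2, 0], [-1, 0, 0, -1, 0, 2]].
The roots have two lengths (squared-length ratio 2:1); the short ones are alpha_{1,2,4,5,6}. The associated Dynkin diagram is a chain of 6 nodes with a double edge at one end; the terminal node there is the unique long simple root (C_6), so the type is C_6 (the algebra sp(12)).

C6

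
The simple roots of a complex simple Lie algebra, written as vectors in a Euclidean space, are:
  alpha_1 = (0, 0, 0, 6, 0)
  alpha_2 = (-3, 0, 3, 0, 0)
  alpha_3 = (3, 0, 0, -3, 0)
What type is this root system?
Compute the Cartan integers a_ij = 2(alpha_i, alpha_j)/(alpha_j, alpha_j); the resulting 3x3 Cartan matrix is
[[2, 0, -2], [0, 2, -1], [-1, -1, 2]].
The roots have two lengths (squared-length ratio 2:1); the short ones are alpha_{2,3}. The associated Dynkin diagram is a chain of 3 nodes with a double edge at one end; the terminal node there is the unique long simple root (C_3), so the type is C_3 (the algebra sp(6)).

C3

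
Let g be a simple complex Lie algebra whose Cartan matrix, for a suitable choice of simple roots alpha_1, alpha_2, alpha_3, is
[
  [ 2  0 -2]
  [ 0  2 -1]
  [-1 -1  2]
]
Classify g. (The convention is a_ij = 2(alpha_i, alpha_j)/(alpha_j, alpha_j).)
The matrix has rank 3 with 2's on the diagonal. Reading the off-diagonal entries as Dynkin edges (a single edge where a_ij = a_ji = -1; a double or triple edge where a_ij * a_ji = 2 or 3), the diagram is a chain of 3 nodes with a double edge at one end; the terminal node there is the unique long simple root (C_3). One simple-root ordering that puts it in standard form is (alpha_2, alpha_3, alpha_1). So the algebra is type C_3, i.e. sp(6).

C3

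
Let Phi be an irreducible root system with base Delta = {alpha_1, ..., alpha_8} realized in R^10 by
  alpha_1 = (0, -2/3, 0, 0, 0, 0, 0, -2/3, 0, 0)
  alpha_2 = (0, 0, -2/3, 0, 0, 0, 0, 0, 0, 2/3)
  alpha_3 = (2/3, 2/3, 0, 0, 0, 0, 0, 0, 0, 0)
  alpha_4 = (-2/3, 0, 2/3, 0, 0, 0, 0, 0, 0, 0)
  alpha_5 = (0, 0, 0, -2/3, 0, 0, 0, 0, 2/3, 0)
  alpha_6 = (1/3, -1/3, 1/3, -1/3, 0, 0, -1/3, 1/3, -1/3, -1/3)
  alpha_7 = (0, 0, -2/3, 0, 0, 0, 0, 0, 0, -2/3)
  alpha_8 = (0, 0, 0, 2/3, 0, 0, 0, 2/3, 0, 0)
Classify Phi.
E_8

Compute the Cartan integers a_ij = 2(alpha_i, alpha_j)/(alpha_j, alpha_j); the resulting 8x8 Cartan matrix is
[[2, 0, -1, 0, 0, 0, 0, -1], [0, 2, 0, -1, 0, -1, 0, 0], [-1, 0, 2, -1, 0, 0, 0, 0], [0, -1, -1, 2, 0, 0, -1, 0], [0, 0, 0, 0, 2, 0, 0, -1], [0, -1, 0, 0, 0, 2, 0, 0], [0, 0, 0, -1, 0, 0, 2, 0], [-1, 0, 0, 0, -1, 0, 0, 2]].
All simple roots have the same length, so the diagram is simply laced. The associated Dynkin diagram is a chain of 7 nodes with one extra node attached to the third node from one end (E_8), so the type is E_8.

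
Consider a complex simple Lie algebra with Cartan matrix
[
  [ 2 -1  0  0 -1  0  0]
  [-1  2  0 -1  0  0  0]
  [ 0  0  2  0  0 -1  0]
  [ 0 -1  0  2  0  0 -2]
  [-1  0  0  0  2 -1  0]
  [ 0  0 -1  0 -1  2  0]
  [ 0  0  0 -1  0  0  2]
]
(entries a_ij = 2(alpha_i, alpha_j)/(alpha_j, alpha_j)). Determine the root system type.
The matrix has rank 7 with 2's on the diagonal. Reading the off-diagonal entries as Dynkin edges (a single edge where a_ij = a_ji = -1; a double or triple edge where a_ij * a_ji = 2 or 3), the diagram is a chain of 7 nodes with a double edge at one end; the terminal node there is the unique short simple root (B_7). One simple-root ordering that puts it in standard form is (alpha_3, alpha_6, alpha_5, alpha_1, alpha_2, alpha_4, alpha_7). So the algebra is type B_7, i.e. so(15).

B_7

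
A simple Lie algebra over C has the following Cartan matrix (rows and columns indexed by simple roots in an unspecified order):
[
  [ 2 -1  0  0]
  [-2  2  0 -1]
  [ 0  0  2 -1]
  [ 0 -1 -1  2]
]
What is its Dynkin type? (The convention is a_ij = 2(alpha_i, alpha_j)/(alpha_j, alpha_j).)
The matrix has rank 4 with 2's on the diagonal. Reading the off-diagonal entries as Dynkin edges (a single edge where a_ij = a_ji = -1; a double or triple edge where a_ij * a_ji = 2 or 3), the diagram is a chain of 4 nodes with a double edge at one end; the terminal node there is the unique short simple root (B_4). One simple-root ordering that puts it in standard form is (alpha_3, alpha_4, alpha_2, alpha_1). So the algebra is type B_4, i.e. so(9).

type B_4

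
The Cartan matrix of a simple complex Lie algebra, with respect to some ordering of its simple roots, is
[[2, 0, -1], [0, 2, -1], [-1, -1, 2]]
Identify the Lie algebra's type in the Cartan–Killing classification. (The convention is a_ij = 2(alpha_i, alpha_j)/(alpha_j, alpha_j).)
A3

The matrix has rank 3 with 2's on the diagonal. Reading the off-diagonal entries as Dynkin edges (a single edge where a_ij = a_ji = -1; a double or triple edge where a_ij * a_ji = 2 or 3), the diagram is a chain of 3 nodes with single edges (A_3). One simple-root ordering that puts it in standard form is (alpha_1, alpha_3, alpha_2). So the algebra is type A_3, i.e. sl(4).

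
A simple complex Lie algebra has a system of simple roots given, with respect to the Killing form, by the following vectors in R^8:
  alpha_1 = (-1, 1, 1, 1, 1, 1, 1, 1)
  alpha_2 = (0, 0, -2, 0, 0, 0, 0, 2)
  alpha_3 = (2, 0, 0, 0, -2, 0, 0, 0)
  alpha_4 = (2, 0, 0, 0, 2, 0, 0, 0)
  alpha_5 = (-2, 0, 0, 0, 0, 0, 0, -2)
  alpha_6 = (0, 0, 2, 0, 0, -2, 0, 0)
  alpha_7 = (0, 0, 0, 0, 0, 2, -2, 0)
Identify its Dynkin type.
E7

Compute the Cartan integers a_ij = 2(alpha_i, alpha_j)/(alpha_j, alpha_j); the resulting 7x7 Cartan matrix is
[[2, 0, -1, 0, 0, 0, 0], [0, 2, 0, 0, -1, -1, 0], [-1, 0, 2, 0, -1, 0, 0], [0, 0, 0, 2, -1, 0, 0], [0, -1, -1, -1, 2, 0, 0], [0, -1, 0, 0, 0, 2, -1], [0, 0, 0, 0, 0, -1, 2]].
All simple roots have the same length, so the diagram is simply laced. The associated Dynkin diagram is a chain of 6 nodes with one extra node attached to the third node from one end (E_7), so the type is E_7.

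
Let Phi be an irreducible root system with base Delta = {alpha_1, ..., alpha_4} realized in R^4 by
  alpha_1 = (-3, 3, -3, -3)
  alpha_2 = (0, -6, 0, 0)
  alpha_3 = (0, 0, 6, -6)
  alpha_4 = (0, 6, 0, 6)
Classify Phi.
Compute the Cartan integers a_ij = 2(alpha_i, alpha_j)/(alpha_j, alpha_j); the resulting 4x4 Cartan matrix is
[[2, -1, 0, 0], [-1, 2, 0, -1], [0, 0, 2, -1], [0, -2, -1, 2]].
The roots have two lengths (squared-length ratio 2:1); the short ones are alpha_{1,2}. The associated Dynkin diagram is a chain of 4 nodes with a double edge between the middle two (F_4), so the type is F_4.

F4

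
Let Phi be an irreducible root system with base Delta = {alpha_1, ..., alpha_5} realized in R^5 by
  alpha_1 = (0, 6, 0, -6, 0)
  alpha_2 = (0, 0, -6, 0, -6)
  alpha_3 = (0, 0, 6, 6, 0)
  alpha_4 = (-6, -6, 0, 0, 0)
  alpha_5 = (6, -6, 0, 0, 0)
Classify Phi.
D_5 (so(10))

Compute the Cartan integers a_ij = 2(alpha_i, alpha_j)/(alpha_j, alpha_j); the resulting 5x5 Cartan matrix is
[[2, 0, -1, -1, -1], [0, 2, -1, 0, 0], [-1, -1, 2, 0, 0], [-1, 0, 0, 2, 0], [-1, 0, 0, 0, 2]].
All simple roots have the same length, so the diagram is simply laced. The associated Dynkin diagram is a chain of 3 nodes with a fork of two nodes at one end (D_5), so the type is D_5 (the algebra so(10)).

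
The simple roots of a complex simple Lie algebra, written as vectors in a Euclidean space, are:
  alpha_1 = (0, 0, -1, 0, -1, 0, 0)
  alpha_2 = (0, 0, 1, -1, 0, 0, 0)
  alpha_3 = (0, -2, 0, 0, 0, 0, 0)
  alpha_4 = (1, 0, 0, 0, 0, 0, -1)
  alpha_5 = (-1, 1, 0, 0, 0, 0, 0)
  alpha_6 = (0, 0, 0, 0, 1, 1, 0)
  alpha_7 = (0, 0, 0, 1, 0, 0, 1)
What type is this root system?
C_7 (sp(14))

Compute the Cartan integers a_ij = 2(alpha_i, alpha_j)/(alpha_j, alpha_j); the resulting 7x7 Cartan matrix is
[[2, -1, 0, 0, 0, -1, 0], [-1, 2, 0, 0, 0, 0, -1], [0, 0, 2, 0, -2, 0, 0], [0, 0, 0, 2, -1, 0, -1], [0, 0, -1, -1, 2, 0, 0], [-1, 0, 0, 0, 0, 2, 0], [0, -1, 0, -1, 0, 0, 2]].
The roots have two lengths (squared-length ratio 2:1); the short ones are alpha_{1,2,4,5,6,7}. The associated Dynkin diagram is a chain of 7 nodes with a double edge at one end; the terminal node there is the unique long simple root (C_7), so the type is C_7 (the algebra sp(14)).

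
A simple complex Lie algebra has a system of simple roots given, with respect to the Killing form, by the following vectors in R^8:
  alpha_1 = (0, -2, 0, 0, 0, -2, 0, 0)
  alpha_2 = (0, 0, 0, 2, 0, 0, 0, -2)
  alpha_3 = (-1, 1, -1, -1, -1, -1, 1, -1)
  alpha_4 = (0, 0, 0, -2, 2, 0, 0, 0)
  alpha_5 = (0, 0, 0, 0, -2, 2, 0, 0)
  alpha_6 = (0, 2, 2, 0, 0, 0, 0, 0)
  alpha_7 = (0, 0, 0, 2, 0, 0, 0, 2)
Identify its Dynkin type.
E_7

Compute the Cartan integers a_ij = 2(alpha_i, alpha_j)/(alpha_j, alpha_j); the resulting 7x7 Cartan matrix is
[[2, 0, 0, 0, -1, -1, 0], [0, 2, 0, -1, 0, 0, 0], [0, 0, 2, 0, 0, 0, -1], [0, -1, 0, 2, -1, 0, -1], [-1, 0, 0, -1, 2, 0, 0], [-1, 0, 0, 0, 0, 2, 0], [0, 0, -1, -1, 0, 0, 2]].
All simple roots have the same length, so the diagram is simply laced. The associated Dynkin diagram is a chain of 6 nodes with one extra node attached to the third node from one end (E_7), so the type is E_7.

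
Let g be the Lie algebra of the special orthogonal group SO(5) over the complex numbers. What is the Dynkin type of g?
type B_2

This is so(5) with 5 odd, which has dimension 5(5-1)/2 = 10 and rank (5-1)/2 = 2. In the classification of classical Lie algebras, the orthogonal algebra so(2n+1) in an odd number of variables has type B_n; here n = 2, so the Dynkin diagram is a chain of 2 nodes with a double edge at one end; the terminal node there is the unique short simple root (B_2). Hence the type is B_2.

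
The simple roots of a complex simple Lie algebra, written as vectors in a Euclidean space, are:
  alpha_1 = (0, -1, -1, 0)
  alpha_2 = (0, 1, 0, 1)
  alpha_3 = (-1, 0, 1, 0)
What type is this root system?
Compute the Cartan integers a_ij = 2(alpha_i, alpha_j)/(alpha_j, alpha_j); the resulting 3x3 Cartan matrix is
[[2, -1, -1], [-1, 2, 0], [-1, 0, 2]].
All simple roots have the same length, so the diagram is simply laced. The associated Dynkin diagram is a chain of 3 nodes with single edges (A_3), so the type is A_3 (the algebra sl(4)).

type A_3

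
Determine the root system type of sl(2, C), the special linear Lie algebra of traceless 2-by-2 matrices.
This is sl(2), which has dimension 2^2 - 1 = 3 and rank 2 - 1 = 1 (a Cartan subalgebra is the diagonal traceless matrices). In the classification of classical Lie algebras, the special linear algebra sl(n+1) has type A_n; here n = 1, so the Dynkin diagram is a chain of 1 nodes with single edges (A_1). Hence the type is A_1.

A1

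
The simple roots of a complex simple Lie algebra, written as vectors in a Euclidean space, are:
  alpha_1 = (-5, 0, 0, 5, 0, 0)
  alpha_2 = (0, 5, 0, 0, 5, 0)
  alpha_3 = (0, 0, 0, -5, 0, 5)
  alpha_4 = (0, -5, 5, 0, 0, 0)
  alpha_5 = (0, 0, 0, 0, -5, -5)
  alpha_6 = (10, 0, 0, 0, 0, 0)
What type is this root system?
type C_6

Compute the Cartan integers a_ij = 2(alpha_i, alpha_j)/(alpha_j, alpha_j); the resulting 6x6 Cartan matrix is
[[2, 0, -1, 0, 0, -1], [0, 2, 0, -1, -1, 0], [-1, 0, 2, 0, -1, 0], [0, -1, 0, 2, 0, 0], [0, -1, -1, 0, 2, 0], [-2, 0, 0, 0, 0, 2]].
The roots have two lengths (squared-length ratio 2:1); the short ones are alpha_{1,2,3,4,5}. The associated Dynkin diagram is a chain of 6 nodes with a double edge at one end; the terminal node there is the unique long simple root (C_6), so the type is C_6 (the algebra sp(12)).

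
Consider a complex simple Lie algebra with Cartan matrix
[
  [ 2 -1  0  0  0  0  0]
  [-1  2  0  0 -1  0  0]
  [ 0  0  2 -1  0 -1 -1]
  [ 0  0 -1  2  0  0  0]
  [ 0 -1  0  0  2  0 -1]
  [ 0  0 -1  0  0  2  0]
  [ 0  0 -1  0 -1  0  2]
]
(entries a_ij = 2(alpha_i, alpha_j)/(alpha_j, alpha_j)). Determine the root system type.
type D_7

The matrix has rank 7 with 2's on the diagonal. Reading the off-diagonal entries as Dynkin edges (a single edge where a_ij = a_ji = -1; a double or triple edge where a_ij * a_ji = 2 or 3), the diagram is a chain of 5 nodes with a fork of two nodes at one end (D_7). One simple-root ordering that puts it in standard form is (alpha_1, alpha_2, alpha_5, alpha_7, alpha_3, alpha_6, alpha_4). So the algebra is type D_7, i.e. so(14).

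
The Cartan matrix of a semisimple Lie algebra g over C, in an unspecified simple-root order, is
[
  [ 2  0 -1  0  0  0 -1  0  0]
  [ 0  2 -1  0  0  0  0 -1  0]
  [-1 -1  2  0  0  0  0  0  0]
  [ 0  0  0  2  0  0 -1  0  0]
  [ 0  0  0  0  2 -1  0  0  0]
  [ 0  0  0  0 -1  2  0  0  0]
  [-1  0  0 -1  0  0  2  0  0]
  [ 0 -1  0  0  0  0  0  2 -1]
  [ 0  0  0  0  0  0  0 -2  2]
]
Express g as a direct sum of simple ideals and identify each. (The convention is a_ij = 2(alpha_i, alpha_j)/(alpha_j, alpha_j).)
A2 ⊕ C7

The diagram associated to this matrix has two connected components: the simple roots {alpha_5, alpha_6} form a chain of 2 nodes with single edges (A_2), and {alpha_1, alpha_2, alpha_3, alpha_4, alpha_7, alpha_8, alpha_9} form a chain of 7 nodes with a double edge at one end; the terminal node there is the unique long simple root (C_7). A semisimple Lie algebra decomposes uniquely as the direct sum of simple ideals, one per connected component of its Dynkin diagram, so g ≅ A_2 ⊕ C_7 (dimension 8 + 105 = 113).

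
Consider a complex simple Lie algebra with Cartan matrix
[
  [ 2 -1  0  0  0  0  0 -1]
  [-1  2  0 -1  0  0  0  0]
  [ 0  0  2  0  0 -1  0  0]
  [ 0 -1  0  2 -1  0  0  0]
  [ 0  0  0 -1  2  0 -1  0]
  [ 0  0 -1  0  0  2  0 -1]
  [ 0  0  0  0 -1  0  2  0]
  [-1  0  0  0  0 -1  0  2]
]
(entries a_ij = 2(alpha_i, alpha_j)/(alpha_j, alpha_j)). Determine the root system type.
The matrix has rank 8 with 2's on the diagonal. Reading the off-diagonal entries as Dynkin edges (a single edge where a_ij = a_ji = -1; a double or triple edge where a_ij * a_ji = 2 or 3), the diagram is a chain of 8 nodes with single edges (A_8). One simple-root ordering that puts it in standard form is (alpha_3, alpha_6, alpha_8, alpha_1, alpha_2, alpha_4, alpha_5, alpha_7). So the algebra is type A_8, i.e. sl(9).

A_8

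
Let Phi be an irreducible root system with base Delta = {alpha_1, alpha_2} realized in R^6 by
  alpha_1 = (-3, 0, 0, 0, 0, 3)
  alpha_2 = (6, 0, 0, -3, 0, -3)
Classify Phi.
G_2

Compute the Cartan integers a_ij = 2(alpha_i, alpha_j)/(alpha_j, alpha_j); the resulting 2x2 Cartan matrix is
[[2, -1], [-3, 2]].
The roots have two lengths (squared-length ratio 3:1); the short ones are alpha_{1}. The associated Dynkin diagram is two nodes joined by a triple edge (G_2), so the type is G_2.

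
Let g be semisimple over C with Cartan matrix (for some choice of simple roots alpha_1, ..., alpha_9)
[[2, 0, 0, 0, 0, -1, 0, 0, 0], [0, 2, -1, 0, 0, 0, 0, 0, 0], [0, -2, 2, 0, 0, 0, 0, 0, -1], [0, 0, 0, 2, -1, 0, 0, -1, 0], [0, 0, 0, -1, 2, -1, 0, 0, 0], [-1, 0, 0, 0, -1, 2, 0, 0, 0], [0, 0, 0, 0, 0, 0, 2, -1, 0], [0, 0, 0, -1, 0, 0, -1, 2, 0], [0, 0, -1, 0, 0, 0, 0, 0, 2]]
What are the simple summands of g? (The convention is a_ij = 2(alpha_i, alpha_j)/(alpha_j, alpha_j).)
The diagram associated to this matrix has two connected components: the simple roots {alpha_1, alpha_4, alpha_5, alpha_6, alpha_7, alpha_8} form a chain of 6 nodes with single edges (A_6), and {alpha_2, alpha_3, alpha_9} form a chain of 3 nodes with a double edge at one end; the terminal node there is the unique short simple root (B_3). A semisimple Lie algebra decomposes uniquely as the direct sum of simple ideals, one per connected component of its Dynkin diagram, so g ≅ A_6 ⊕ B_3 (dimension 48 + 21 = 69).

A_6 ⊕ B_3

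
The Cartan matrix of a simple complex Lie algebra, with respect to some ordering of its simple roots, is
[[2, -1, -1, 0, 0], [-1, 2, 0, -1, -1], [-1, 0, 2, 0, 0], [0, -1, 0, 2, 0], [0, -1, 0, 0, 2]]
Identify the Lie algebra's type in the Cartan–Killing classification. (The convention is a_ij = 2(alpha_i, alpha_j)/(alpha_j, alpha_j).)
type D_5

The matrix has rank 5 with 2's on the diagonal. Reading the off-diagonal entries as Dynkin edges (a single edge where a_ij = a_ji = -1; a double or triple edge where a_ij * a_ji = 2 or 3), the diagram is a chain of 3 nodes with a fork of two nodes at one end (D_5). One simple-root ordering that puts it in standard form is (alpha_3, alpha_1, alpha_2, alpha_5, alpha_4). So the algebra is type D_5, i.e. so(10).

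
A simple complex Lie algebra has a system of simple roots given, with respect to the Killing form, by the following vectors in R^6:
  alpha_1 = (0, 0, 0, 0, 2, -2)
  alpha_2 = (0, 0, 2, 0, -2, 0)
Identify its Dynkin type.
A2

Compute the Cartan integers a_ij = 2(alpha_i, alpha_j)/(alpha_j, alpha_j); the resulting 2x2 Cartan matrix is
[[2, -1], [-1, 2]].
All simple roots have the same length, so the diagram is simply laced. The associated Dynkin diagram is a chain of 2 nodes with single edges (A_2), so the type is A_2 (the algebra sl(3)).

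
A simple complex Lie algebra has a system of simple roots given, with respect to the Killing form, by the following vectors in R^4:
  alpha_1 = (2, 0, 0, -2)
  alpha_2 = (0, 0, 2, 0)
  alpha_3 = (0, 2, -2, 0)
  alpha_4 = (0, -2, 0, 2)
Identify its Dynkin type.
Compute the Cartan integers a_ij = 2(alpha_i, alpha_j)/(alpha_j, alpha_j); the resulting 4x4 Cartan matrix is
[[2, 0, 0, -1], [0, 2, -1, 0], [0, -2, 2, -1], [-1, 0, -1, 2]].
The roots have two lengths (squared-length ratio 2:1); the short ones are alpha_{2}. The associated Dynkin diagram is a chain of 4 nodes with a double edge at one end; the terminal node there is the unique short simple root (B_4), so the type is B_4 (the algebra so(9)).

B_4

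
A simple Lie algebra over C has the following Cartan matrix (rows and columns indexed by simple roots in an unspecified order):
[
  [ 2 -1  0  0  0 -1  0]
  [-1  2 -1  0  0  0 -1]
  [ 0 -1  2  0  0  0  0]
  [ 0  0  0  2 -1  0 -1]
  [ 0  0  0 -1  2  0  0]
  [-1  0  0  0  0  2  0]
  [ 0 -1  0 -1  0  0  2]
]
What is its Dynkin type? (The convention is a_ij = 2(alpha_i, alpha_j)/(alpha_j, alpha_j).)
E7

The matrix has rank 7 with 2's on the diagonal. Reading the off-diagonal entries as Dynkin edges (a single edge where a_ij = a_ji = -1; a double or triple edge where a_ij * a_ji = 2 or 3), the diagram is a chain of 6 nodes with one extra node attached to the third node from one end (E_7). One simple-root ordering that puts it in standard form is (alpha_6, alpha_3, alpha_1, alpha_2, alpha_7, alpha_4, alpha_5). So the algebra is type E_7.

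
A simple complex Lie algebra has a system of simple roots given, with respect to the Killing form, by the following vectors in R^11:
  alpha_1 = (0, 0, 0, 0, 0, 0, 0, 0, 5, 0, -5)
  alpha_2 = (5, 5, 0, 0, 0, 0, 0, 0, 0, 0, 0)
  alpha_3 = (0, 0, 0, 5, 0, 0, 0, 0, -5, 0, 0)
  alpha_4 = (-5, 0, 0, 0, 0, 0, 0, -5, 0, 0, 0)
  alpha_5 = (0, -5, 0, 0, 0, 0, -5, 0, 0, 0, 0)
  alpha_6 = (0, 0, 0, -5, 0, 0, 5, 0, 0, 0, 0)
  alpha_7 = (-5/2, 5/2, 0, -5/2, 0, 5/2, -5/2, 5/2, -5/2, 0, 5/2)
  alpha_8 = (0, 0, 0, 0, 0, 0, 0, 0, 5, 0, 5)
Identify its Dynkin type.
Compute the Cartan integers a_ij = 2(alpha_i, alpha_j)/(alpha_j, alpha_j); the resulting 8x8 Cartan matrix is
[[2, 0, -1, 0, 0, 0, -1, 0], [0, 2, 0, -1, -1, 0, 0, 0], [-1, 0, 2, 0, 0, -1, 0, -1], [0, -1, 0, 2, 0, 0, 0, 0], [0, -1, 0, 0, 2, -1, 0, 0], [0, 0, -1, 0, -1, 2, 0, 0], [-1, 0, 0, 0, 0, 0, 2, 0], [0, 0, -1, 0, 0, 0, 0, 2]].
All simple roots have the same length, so the diagram is simply laced. The associated Dynkin diagram is a chain of 7 nodes with one extra node attached to the third node from one end (E_8), so the type is E_8.

E_8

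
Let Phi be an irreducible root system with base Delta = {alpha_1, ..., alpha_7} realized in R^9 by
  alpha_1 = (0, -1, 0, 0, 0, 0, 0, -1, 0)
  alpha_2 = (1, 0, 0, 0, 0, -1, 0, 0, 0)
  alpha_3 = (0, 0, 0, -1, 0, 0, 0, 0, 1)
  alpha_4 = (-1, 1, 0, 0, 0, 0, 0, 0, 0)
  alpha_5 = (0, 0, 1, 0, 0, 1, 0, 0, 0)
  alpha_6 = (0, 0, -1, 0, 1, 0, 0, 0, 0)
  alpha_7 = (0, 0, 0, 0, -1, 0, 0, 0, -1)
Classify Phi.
A7

Compute the Cartan integers a_ij = 2(alpha_i, alpha_j)/(alpha_j, alpha_j); the resulting 7x7 Cartan matrix is
[[2, 0, 0, -1, 0, 0, 0], [0, 2, 0, -1, -1, 0, 0], [0, 0, 2, 0, 0, 0, -1], [-1, -1, 0, 2, 0, 0, 0], [0, -1, 0, 0, 2, -1, 0], [0, 0, 0, 0, -1, 2, -1], [0, 0, -1, 0, 0, -1, 2]].
All simple roots have the same length, so the diagram is simply laced. The associated Dynkin diagram is a chain of 7 nodes with single edges (A_7), so the type is A_7 (the algebra sl(8)).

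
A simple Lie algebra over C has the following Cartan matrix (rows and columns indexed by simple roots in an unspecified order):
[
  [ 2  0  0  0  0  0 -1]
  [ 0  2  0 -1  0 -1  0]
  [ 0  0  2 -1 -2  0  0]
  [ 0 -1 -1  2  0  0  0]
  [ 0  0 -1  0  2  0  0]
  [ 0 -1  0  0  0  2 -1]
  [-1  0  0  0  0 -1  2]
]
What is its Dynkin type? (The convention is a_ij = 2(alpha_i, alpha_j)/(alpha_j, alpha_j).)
B_7

The matrix has rank 7 with 2's on the diagonal. Reading the off-diagonal entries as Dynkin edges (a single edge where a_ij = a_ji = -1; a double or triple edge where a_ij * a_ji = 2 or 3), the diagram is a chain of 7 nodes with a double edge at one end; the terminal node there is the unique short simple root (B_7). One simple-root ordering that puts it in standard form is (alpha_1, alpha_7, alpha_6, alpha_2, alpha_4, alpha_3, alpha_5). So the algebra is type B_7, i.e. so(15).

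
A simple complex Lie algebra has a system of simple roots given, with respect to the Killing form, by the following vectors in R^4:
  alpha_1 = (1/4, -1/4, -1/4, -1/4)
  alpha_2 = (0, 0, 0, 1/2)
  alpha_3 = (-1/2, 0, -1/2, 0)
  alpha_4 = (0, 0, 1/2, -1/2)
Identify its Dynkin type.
F4

Compute the Cartan integers a_ij = 2(alpha_i, alpha_j)/(alpha_j, alpha_j); the resulting 4x4 Cartan matrix is
[[2, -1, 0, 0], [-1, 2, 0, -1], [0, 0, 2, -1], [0, -2, -1, 2]].
The roots have two lengths (squared-length ratio 2:1); the short ones are alpha_{1,2}. The associated Dynkin diagram is a chain of 4 nodes with a double edge between the middle two (F_4), so the type is F_4.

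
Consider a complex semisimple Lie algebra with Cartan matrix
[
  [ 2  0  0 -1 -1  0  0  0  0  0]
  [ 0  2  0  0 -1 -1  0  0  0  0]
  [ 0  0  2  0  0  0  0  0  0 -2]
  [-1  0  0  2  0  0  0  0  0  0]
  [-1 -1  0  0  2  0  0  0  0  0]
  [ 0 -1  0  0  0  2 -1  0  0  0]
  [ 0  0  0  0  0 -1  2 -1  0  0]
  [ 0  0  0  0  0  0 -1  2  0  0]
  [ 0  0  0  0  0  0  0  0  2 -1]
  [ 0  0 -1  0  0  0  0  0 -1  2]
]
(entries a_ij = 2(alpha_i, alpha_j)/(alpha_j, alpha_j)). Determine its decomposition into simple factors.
The diagram associated to this matrix has two connected components: the simple roots {alpha_1, alpha_2, alpha_4, alpha_5, alpha_6, alpha_7, alpha_8} form a chain of 7 nodes with single edges (A_7), and {alpha_3, alpha_9, alpha_10} form a chain of 3 nodes with a double edge at one end; the terminal node there is the unique long simple root (C_3). A semisimple Lie algebra decomposes uniquely as the direct sum of simple ideals, one per connected component of its Dynkin diagram, so g ≅ A_7 ⊕ C_3 (dimension 63 + 21 = 84).

type A_7 ⊕ type C_3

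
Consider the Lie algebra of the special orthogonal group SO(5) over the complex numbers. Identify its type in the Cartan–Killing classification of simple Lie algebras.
B2

This is so(5) with 5 odd, which has dimension 5(5-1)/2 = 10 and rank (5-1)/2 = 2. In the classification of classical Lie algebras, the orthogonal algebra so(2n+1) in an odd number of variables has type B_n; here n = 2, so the Dynkin diagram is a chain of 2 nodes with a double edge at one end; the terminal node there is the unique short simple root (B_2). Hence the type is B_2.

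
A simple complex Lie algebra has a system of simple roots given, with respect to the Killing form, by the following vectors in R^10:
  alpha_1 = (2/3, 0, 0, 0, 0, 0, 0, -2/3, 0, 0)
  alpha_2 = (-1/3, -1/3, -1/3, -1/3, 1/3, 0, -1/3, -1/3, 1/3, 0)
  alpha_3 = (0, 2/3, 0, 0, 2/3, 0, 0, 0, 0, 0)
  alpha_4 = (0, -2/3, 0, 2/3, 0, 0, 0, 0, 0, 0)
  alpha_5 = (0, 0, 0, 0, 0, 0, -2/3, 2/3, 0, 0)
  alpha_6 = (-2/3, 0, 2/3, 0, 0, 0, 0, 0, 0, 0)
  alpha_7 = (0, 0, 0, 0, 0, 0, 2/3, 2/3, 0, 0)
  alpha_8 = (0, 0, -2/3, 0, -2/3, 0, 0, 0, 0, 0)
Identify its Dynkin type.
Compute the Cartan integers a_ij = 2(alpha_i, alpha_j)/(alpha_j, alpha_j); the resulting 8x8 Cartan matrix is
[[2, 0, 0, 0, -1, -1, -1, 0], [0, 2, 0, 0, 0, 0, -1, 0], [0, 0, 2, -1, 0, 0, 0, -1], [0, 0, -1, 2, 0, 0, 0, 0], [-1, 0, 0, 0, 2, 0, 0, 0], [-1, 0, 0, 0, 0, 2, 0, -1], [-1, -1, 0, 0, 0, 0, 2, 0], [0, 0, -1, 0, 0, -1, 0, 2]].
All simple roots have the same length, so the diagram is simply laced. The associated Dynkin diagram is a chain of 7 nodes with one extra node attached to the third node from one end (E_8), so the type is E_8.

E_8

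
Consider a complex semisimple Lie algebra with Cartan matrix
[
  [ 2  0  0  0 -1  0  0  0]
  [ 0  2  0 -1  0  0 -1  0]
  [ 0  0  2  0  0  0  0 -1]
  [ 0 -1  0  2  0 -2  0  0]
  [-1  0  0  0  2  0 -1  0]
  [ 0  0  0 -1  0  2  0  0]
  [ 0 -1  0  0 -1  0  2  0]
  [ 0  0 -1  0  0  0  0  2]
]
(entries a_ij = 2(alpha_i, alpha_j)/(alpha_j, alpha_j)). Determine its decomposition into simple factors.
A_2 ⊕ B_6

The diagram associated to this matrix has two connected components: the simple roots {alpha_3, alpha_8} form a chain of 2 nodes with single edges (A_2), and {alpha_1, alpha_2, alpha_4, alpha_5, alpha_6, alpha_7} form a chain of 6 nodes with a double edge at one end; the terminal node there is the unique short simple root (B_6). A semisimple Lie algebra decomposes uniquely as the direct sum of simple ideals, one per connected component of its Dynkin diagram, so g ≅ A_2 ⊕ B_6 (dimension 8 + 78 = 86).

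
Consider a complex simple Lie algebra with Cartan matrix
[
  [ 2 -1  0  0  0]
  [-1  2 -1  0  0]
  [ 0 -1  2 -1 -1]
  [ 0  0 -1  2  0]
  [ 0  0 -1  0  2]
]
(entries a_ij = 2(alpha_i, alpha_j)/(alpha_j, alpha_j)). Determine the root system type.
D_5 (so(10))

The matrix has rank 5 with 2's on the diagonal. Reading the off-diagonal entries as Dynkin edges (a single edge where a_ij = a_ji = -1; a double or triple edge where a_ij * a_ji = 2 or 3), the diagram is a chain of 3 nodes with a fork of two nodes at one end (D_5). One simple-root ordering that puts it in standard form is (alpha_1, alpha_2, alpha_3, alpha_5, alpha_4). So the algebra is type D_5, i.e. so(10).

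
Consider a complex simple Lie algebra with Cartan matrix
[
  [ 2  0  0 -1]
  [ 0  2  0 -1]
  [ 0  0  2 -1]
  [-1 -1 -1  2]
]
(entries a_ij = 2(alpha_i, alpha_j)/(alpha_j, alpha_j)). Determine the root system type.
D4

The matrix has rank 4 with 2's on the diagonal. Reading the off-diagonal entries as Dynkin edges (a single edge where a_ij = a_ji = -1; a double or triple edge where a_ij * a_ji = 2 or 3), the diagram is a chain of 2 nodes with a fork of two nodes at one end (D_4). One simple-root ordering that puts it in standard form is (alpha_3, alpha_4, alpha_1, alpha_2). So the algebra is type D_4, i.e. so(8).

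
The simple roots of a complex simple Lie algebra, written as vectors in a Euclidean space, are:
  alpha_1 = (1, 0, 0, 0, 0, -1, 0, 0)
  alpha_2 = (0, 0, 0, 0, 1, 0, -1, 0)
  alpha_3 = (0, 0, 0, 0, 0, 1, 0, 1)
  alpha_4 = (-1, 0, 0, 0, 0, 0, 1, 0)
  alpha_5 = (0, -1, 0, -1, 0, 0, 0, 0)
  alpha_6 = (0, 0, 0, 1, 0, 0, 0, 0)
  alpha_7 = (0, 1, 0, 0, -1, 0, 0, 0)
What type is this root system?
B_7 (so(15))

Compute the Cartan integers a_ij = 2(alpha_i, alpha_j)/(alpha_j, alpha_j); the resulting 7x7 Cartan matrix is
[[2, 0, -1, -1, 0, 0, 0], [0, 2, 0, -1, 0, 0, -1], [-1, 0, 2, 0, 0, 0, 0], [-1, -1, 0, 2, 0, 0, 0], [0, 0, 0, 0, 2, -2, -1], [0, 0, 0, 0, -1, 2, 0], [0, -1, 0, 0, -1, 0, 2]].
The roots have two lengths (squared-length ratio 2:1); the short ones are alpha_{6}. The associated Dynkin diagram is a chain of 7 nodes with a double edge at one end; the terminal node there is the unique short simple root (B_7), so the type is B_7 (the algebra so(15)).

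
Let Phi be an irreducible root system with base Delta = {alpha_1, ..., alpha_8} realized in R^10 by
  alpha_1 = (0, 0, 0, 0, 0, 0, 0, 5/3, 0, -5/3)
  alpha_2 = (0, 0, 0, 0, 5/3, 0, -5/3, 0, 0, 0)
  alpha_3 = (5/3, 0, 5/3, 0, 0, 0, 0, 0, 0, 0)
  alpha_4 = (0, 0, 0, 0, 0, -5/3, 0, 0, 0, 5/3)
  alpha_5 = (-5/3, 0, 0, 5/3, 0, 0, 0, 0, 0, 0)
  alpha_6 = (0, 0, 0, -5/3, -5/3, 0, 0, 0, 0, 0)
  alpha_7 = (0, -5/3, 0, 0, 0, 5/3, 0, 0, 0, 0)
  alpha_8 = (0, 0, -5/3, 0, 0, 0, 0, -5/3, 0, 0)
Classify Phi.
A_8

Compute the Cartan integers a_ij = 2(alpha_i, alpha_j)/(alpha_j, alpha_j); the resulting 8x8 Cartan matrix is
[[2, 0, 0, -1, 0, 0, 0, -1], [0, 2, 0, 0, 0, -1, 0, 0], [0, 0, 2, 0, -1, 0, 0, -1], [-1, 0, 0, 2, 0, 0, -1, 0], [0, 0, -1, 0, 2, -1, 0, 0], [0, -1, 0, 0, -1, 2, 0, 0], [0, 0, 0, -1, 0, 0, 2, 0], [-1, 0, -1, 0, 0, 0, 0, 2]].
All simple roots have the same length, so the diagram is simply laced. The associated Dynkin diagram is a chain of 8 nodes with single edges (A_8), so the type is A_8 (the algebra sl(9)).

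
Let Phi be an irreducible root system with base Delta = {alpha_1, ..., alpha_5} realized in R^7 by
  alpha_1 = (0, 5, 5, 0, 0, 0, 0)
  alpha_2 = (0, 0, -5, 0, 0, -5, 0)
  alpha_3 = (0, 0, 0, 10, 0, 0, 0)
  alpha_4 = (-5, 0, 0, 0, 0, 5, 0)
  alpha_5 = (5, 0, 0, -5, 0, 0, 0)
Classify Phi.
Compute the Cartan integers a_ij = 2(alpha_i, alpha_j)/(alpha_j, alpha_j); the resulting 5x5 Cartan matrix is
[[2, -1, 0, 0, 0], [-1, 2, 0, -1, 0], [0, 0, 2, 0, -2], [0, -1, 0, 2, -1], [0, 0, -1, -1, 2]].
The roots have two lengths (squared-length ratio 2:1); the short ones are alpha_{1,2,4,5}. The associated Dynkin diagram is a chain of 5 nodes with a double edge at one end; the terminal node there is the unique long simple root (C_5), so the type is C_5 (the algebra sp(10)).

type C_5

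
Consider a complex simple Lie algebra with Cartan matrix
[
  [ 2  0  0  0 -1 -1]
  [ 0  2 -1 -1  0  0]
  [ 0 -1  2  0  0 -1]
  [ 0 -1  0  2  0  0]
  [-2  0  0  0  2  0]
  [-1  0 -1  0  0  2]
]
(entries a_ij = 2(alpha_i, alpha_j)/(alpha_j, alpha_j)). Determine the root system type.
The matrix has rank 6 with 2's on the diagonal. Reading the off-diagonal entries as Dynkin edges (a single edge where a_ij = a_ji = -1; a double or triple edge where a_ij * a_ji = 2 or 3), the diagram is a chain of 6 nodes with a double edge at one end; the terminal node there is the unique long simple root (C_6). One simple-root ordering that puts it in standard form is (alpha_4, alpha_2, alpha_3, alpha_6, alpha_1, alpha_5). So the algebra is type C_6, i.e. sp(12).

C_6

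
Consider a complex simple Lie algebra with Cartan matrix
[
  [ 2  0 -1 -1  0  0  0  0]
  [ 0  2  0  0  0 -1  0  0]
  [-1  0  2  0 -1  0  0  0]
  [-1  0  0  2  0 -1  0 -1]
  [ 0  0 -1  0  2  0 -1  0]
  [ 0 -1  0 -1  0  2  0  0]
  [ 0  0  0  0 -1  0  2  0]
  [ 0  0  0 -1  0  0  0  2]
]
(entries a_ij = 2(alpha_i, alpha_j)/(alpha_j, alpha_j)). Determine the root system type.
E_8

The matrix has rank 8 with 2's on the diagonal. Reading the off-diagonal entries as Dynkin edges (a single edge where a_ij = a_ji = -1; a double or triple edge where a_ij * a_ji = 2 or 3), the diagram is a chain of 7 nodes with one extra node attached to the third node from one end (E_8). One simple-root ordering that puts it in standard form is (alpha_2, alpha_8, alpha_6, alpha_4, alpha_1, alpha_3, alpha_5, alpha_7). So the algebra is type E_8.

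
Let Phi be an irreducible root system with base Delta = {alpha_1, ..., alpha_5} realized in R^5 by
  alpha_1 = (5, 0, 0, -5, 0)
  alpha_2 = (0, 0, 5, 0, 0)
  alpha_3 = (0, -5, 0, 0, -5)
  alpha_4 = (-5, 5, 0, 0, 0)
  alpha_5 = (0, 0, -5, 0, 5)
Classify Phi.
B5

Compute the Cartan integers a_ij = 2(alpha_i, alpha_j)/(alpha_j, alpha_j); the resulting 5x5 Cartan matrix is
[[2, 0, 0, -1, 0], [0, 2, 0, 0, -1], [0, 0, 2, -1, -1], [-1, 0, -1, 2, 0], [0, -2, -1, 0, 2]].
The roots have two lengths (squared-length ratio 2:1); the short ones are alpha_{2}. The associated Dynkin diagram is a chain of 5 nodes with a double edge at one end; the terminal node there is the unique short simple root (B_5), so the type is B_5 (the algebra so(11)).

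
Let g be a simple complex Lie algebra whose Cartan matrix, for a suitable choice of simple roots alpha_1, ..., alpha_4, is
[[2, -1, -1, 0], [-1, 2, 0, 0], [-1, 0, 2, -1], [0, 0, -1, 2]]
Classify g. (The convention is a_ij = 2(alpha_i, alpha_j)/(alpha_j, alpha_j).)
A4

The matrix has rank 4 with 2's on the diagonal. Reading the off-diagonal entries as Dynkin edges (a single edge where a_ij = a_ji = -1; a double or triple edge where a_ij * a_ji = 2 or 3), the diagram is a chain of 4 nodes with single edges (A_4). One simple-root ordering that puts it in standard form is (alpha_2, alpha_1, alpha_3, alpha_4). So the algebra is type A_4, i.e. sl(5).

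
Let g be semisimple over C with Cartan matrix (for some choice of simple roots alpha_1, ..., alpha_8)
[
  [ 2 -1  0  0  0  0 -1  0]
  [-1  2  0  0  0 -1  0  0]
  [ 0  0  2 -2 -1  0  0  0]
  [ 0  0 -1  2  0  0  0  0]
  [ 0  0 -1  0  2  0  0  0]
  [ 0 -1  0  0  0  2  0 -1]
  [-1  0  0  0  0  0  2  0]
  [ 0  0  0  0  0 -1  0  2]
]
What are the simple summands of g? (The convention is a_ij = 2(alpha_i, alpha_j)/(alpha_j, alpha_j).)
The diagram associated to this matrix has two connected components: the simple roots {alpha_1, alpha_2, alpha_6, alpha_7, alpha_8} form a chain of 5 nodes with single edges (A_5), and {alpha_3, alpha_4, alpha_5} form a chain of 3 nodes with a double edge at one end; the terminal node there is the unique short simple root (B_3). A semisimple Lie algebra decomposes uniquely as the direct sum of simple ideals, one per connected component of its Dynkin diagram, so g ≅ A_5 ⊕ B_3 (dimension 35 + 21 = 56).

A5 + B3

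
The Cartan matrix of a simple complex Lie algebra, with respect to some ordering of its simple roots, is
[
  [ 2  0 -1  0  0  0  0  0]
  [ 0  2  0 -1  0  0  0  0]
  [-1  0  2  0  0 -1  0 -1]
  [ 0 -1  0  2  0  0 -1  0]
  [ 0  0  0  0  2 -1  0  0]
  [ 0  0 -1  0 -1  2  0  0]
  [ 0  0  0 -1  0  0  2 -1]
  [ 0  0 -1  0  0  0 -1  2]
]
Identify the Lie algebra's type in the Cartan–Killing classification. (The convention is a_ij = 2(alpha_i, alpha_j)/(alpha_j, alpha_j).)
The matrix has rank 8 with 2's on the diagonal. Reading the off-diagonal entries as Dynkin edges (a single edge where a_ij = a_ji = -1; a double or triple edge where a_ij * a_ji = 2 or 3), the diagram is a chain of 7 nodes with one extra node attached to the third node from one end (E_8). One simple-root ordering that puts it in standard form is (alpha_5, alpha_1, alpha_6, alpha_3, alpha_8, alpha_7, alpha_4, alpha_2). So the algebra is type E_8.

E8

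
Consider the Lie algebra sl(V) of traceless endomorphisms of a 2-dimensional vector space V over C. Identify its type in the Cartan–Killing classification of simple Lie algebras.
A_1 (sl(2))

This is sl(2), which has dimension 2^2 - 1 = 3 and rank 2 - 1 = 1 (a Cartan subalgebra is the diagonal traceless matrices). In the classification of classical Lie algebras, the special linear algebra sl(n+1) has type A_n; here n = 1, so the Dynkin diagram is a chain of 1 nodes with single edges (A_1). Hence the type is A_1.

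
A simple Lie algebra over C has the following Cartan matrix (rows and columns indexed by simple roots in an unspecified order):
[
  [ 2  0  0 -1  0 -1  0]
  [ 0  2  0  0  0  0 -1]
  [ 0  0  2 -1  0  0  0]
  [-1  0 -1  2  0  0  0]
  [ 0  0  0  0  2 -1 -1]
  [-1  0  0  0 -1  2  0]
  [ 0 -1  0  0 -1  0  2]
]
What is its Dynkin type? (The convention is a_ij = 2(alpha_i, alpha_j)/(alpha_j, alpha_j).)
The matrix has rank 7 with 2's on the diagonal. Reading the off-diagonal entries as Dynkin edges (a single edge where a_ij = a_ji = -1; a double or triple edge where a_ij * a_ji = 2 or 3), the diagram is a chain of 7 nodes with single edges (A_7). One simple-root ordering that puts it in standard form is (alpha_3, alpha_4, alpha_1, alpha_6, alpha_5, alpha_7, alpha_2). So the algebra is type A_7, i.e. sl(8).

type A_7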